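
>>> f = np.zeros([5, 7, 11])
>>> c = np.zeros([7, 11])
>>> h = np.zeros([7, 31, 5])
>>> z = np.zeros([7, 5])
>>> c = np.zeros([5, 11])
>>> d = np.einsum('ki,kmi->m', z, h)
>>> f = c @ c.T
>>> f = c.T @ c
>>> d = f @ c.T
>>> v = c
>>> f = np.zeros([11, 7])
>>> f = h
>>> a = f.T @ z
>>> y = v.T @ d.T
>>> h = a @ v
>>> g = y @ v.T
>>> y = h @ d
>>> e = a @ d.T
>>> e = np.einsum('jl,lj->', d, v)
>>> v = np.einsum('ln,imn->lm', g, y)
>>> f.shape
(7, 31, 5)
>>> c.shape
(5, 11)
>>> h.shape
(5, 31, 11)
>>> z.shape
(7, 5)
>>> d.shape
(11, 5)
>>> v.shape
(11, 31)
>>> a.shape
(5, 31, 5)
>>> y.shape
(5, 31, 5)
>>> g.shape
(11, 5)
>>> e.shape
()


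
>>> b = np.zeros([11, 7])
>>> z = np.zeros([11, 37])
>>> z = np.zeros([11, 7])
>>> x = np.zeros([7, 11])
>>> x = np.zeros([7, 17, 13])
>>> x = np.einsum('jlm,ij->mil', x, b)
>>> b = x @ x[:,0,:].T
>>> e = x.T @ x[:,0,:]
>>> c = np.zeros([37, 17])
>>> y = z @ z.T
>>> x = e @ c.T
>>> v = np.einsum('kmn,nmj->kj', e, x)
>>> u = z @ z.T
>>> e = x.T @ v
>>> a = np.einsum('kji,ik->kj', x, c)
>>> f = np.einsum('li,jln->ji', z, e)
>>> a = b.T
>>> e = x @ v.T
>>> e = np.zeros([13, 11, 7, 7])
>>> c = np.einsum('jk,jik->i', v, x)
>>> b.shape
(13, 11, 13)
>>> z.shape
(11, 7)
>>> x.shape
(17, 11, 37)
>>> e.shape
(13, 11, 7, 7)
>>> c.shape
(11,)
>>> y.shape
(11, 11)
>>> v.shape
(17, 37)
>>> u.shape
(11, 11)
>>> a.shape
(13, 11, 13)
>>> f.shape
(37, 7)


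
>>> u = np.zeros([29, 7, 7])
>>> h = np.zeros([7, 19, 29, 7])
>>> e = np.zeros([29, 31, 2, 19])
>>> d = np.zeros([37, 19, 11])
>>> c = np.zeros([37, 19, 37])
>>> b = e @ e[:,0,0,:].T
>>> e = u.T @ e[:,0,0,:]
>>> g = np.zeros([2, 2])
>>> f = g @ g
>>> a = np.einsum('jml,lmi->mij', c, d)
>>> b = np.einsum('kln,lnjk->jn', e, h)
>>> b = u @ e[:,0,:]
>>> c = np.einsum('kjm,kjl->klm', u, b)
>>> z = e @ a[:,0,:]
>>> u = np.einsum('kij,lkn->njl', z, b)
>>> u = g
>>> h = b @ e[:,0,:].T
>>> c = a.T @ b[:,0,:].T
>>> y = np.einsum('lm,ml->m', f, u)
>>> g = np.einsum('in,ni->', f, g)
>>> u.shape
(2, 2)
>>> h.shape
(29, 7, 7)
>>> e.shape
(7, 7, 19)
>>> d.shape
(37, 19, 11)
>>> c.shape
(37, 11, 29)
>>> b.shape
(29, 7, 19)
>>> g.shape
()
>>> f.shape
(2, 2)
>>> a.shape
(19, 11, 37)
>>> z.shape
(7, 7, 37)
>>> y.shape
(2,)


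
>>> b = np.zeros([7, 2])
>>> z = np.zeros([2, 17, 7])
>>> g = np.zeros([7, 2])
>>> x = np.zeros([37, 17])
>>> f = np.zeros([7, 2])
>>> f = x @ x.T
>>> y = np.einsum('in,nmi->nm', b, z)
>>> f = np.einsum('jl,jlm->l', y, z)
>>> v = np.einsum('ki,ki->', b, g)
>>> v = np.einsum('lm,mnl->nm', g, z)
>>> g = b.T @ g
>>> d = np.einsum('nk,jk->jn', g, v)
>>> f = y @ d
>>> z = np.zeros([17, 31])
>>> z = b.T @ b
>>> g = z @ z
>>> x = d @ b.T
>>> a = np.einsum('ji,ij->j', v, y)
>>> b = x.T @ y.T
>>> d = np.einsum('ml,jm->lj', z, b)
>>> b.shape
(7, 2)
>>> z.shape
(2, 2)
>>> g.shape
(2, 2)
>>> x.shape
(17, 7)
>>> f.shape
(2, 2)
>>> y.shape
(2, 17)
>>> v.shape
(17, 2)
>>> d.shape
(2, 7)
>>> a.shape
(17,)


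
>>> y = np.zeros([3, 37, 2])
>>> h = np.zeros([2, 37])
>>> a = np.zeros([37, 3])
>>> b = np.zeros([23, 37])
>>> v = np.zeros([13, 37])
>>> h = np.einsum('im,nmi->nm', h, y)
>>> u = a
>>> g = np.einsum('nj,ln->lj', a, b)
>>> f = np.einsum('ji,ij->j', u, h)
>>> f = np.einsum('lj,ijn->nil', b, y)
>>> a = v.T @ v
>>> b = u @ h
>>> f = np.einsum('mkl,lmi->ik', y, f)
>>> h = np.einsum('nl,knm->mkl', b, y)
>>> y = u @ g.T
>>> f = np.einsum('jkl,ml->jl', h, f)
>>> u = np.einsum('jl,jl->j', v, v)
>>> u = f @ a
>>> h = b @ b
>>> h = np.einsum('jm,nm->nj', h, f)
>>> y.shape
(37, 23)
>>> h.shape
(2, 37)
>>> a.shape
(37, 37)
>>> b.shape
(37, 37)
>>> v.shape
(13, 37)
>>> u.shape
(2, 37)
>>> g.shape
(23, 3)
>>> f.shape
(2, 37)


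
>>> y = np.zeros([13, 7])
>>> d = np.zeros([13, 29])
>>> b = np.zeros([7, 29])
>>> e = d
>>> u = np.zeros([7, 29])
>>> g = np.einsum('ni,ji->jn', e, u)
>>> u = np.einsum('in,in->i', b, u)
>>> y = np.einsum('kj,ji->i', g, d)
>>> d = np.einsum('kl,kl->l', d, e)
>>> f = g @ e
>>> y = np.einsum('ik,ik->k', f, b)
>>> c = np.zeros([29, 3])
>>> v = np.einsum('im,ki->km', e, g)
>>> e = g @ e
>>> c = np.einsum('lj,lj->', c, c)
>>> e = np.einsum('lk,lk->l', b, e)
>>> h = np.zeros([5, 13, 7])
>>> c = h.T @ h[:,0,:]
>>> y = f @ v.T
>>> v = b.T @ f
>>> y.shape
(7, 7)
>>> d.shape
(29,)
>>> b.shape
(7, 29)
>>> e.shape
(7,)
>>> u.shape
(7,)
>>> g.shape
(7, 13)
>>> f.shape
(7, 29)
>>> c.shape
(7, 13, 7)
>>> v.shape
(29, 29)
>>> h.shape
(5, 13, 7)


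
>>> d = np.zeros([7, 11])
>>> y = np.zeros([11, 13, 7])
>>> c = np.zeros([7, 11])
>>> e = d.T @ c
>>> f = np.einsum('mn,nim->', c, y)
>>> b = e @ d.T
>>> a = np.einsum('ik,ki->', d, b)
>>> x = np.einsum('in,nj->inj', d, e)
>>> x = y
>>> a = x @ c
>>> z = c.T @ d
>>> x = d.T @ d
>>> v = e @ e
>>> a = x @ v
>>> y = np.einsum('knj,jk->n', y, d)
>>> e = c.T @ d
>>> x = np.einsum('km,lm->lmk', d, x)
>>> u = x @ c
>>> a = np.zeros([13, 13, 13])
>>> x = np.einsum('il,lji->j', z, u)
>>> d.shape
(7, 11)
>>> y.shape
(13,)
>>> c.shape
(7, 11)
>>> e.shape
(11, 11)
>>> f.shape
()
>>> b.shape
(11, 7)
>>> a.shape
(13, 13, 13)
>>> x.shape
(11,)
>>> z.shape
(11, 11)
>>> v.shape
(11, 11)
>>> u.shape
(11, 11, 11)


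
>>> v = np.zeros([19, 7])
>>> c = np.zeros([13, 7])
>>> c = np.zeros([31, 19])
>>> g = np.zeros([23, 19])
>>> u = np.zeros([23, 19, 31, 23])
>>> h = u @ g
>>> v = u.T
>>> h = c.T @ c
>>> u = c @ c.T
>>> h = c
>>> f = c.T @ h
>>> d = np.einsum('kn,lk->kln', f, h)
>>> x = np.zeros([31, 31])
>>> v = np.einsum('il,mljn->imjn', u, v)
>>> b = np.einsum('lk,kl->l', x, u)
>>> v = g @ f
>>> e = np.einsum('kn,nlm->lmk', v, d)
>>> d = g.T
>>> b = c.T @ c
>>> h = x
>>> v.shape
(23, 19)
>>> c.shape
(31, 19)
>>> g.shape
(23, 19)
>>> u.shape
(31, 31)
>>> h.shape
(31, 31)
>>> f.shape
(19, 19)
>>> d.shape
(19, 23)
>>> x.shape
(31, 31)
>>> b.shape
(19, 19)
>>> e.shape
(31, 19, 23)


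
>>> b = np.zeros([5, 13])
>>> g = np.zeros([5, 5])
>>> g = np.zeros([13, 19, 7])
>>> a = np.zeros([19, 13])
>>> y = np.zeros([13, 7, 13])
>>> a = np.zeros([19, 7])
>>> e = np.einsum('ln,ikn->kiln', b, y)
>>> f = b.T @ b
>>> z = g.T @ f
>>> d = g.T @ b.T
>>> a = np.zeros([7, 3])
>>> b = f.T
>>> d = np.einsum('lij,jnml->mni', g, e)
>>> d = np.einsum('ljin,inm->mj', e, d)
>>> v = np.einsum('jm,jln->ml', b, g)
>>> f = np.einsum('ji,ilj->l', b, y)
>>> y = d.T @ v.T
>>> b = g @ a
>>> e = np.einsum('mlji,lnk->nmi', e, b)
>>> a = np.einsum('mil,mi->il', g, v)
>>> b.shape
(13, 19, 3)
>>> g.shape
(13, 19, 7)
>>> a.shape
(19, 7)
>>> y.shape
(13, 13)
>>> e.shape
(19, 7, 13)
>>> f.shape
(7,)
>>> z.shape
(7, 19, 13)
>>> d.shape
(19, 13)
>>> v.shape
(13, 19)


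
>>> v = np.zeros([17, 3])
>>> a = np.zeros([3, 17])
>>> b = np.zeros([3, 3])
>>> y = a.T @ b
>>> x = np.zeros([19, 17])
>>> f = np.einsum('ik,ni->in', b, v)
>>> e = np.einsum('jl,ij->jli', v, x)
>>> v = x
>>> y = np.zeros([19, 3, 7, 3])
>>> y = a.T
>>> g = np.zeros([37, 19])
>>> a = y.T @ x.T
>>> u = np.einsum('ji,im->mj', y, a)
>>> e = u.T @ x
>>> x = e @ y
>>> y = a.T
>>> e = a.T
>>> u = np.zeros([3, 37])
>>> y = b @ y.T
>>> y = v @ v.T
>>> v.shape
(19, 17)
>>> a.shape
(3, 19)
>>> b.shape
(3, 3)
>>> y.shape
(19, 19)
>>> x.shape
(17, 3)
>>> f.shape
(3, 17)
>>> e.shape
(19, 3)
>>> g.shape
(37, 19)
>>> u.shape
(3, 37)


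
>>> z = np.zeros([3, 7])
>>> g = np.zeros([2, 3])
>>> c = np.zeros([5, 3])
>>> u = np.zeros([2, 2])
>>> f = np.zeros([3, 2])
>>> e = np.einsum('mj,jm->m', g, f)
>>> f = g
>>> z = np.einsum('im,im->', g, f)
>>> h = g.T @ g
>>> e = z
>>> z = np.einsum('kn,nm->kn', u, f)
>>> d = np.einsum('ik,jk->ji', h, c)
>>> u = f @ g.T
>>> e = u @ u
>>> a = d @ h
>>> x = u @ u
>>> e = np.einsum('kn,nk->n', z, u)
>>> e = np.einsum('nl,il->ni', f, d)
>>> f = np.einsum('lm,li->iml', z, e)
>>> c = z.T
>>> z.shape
(2, 2)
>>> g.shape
(2, 3)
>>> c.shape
(2, 2)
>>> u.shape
(2, 2)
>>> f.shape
(5, 2, 2)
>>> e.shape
(2, 5)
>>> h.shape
(3, 3)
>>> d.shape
(5, 3)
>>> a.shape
(5, 3)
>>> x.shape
(2, 2)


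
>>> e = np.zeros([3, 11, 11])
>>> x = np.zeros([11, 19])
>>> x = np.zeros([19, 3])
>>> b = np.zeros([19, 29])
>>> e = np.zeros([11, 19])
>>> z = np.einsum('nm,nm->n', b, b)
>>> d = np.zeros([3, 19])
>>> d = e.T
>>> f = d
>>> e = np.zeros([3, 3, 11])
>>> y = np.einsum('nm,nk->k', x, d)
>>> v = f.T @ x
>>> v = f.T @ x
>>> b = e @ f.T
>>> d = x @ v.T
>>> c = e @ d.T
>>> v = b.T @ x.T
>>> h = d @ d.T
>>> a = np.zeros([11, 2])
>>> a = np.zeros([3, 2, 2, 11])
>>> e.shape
(3, 3, 11)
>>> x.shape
(19, 3)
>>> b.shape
(3, 3, 19)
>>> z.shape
(19,)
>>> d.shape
(19, 11)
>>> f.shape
(19, 11)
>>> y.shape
(11,)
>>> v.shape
(19, 3, 19)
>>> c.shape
(3, 3, 19)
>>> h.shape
(19, 19)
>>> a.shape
(3, 2, 2, 11)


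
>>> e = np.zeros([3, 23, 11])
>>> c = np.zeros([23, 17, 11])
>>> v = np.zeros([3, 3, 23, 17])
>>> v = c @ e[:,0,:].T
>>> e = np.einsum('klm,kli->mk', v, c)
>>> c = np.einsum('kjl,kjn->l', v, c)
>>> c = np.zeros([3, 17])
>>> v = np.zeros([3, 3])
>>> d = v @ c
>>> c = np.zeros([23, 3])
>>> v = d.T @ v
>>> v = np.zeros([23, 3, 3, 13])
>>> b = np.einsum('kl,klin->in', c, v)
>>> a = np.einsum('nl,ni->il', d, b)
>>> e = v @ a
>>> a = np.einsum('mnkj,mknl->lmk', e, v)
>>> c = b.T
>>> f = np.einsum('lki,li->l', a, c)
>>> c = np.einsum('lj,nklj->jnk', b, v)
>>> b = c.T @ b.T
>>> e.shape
(23, 3, 3, 17)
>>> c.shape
(13, 23, 3)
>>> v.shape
(23, 3, 3, 13)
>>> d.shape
(3, 17)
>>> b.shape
(3, 23, 3)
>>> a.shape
(13, 23, 3)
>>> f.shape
(13,)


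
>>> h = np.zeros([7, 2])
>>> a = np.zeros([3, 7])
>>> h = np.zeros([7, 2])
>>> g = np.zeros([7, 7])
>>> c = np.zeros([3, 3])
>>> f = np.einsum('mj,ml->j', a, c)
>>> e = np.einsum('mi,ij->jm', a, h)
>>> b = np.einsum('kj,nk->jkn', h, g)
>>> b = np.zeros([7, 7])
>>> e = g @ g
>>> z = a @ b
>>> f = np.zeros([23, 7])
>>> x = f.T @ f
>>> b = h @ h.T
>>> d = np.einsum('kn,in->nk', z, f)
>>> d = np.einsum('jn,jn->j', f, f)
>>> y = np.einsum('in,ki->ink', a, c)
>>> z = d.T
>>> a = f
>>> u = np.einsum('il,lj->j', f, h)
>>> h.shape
(7, 2)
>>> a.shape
(23, 7)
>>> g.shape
(7, 7)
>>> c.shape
(3, 3)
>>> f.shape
(23, 7)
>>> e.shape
(7, 7)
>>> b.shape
(7, 7)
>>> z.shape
(23,)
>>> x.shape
(7, 7)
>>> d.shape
(23,)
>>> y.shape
(3, 7, 3)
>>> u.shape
(2,)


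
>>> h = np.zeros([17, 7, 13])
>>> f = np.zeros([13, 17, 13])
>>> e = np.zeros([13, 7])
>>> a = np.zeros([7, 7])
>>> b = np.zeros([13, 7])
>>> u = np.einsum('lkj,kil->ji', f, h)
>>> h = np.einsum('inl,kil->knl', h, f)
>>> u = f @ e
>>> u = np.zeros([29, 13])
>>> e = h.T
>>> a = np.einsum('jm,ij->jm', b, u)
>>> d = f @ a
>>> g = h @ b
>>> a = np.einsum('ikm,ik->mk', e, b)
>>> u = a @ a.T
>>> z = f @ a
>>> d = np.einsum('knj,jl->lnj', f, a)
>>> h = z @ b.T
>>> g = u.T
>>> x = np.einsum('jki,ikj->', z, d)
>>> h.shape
(13, 17, 13)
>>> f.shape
(13, 17, 13)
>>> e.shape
(13, 7, 13)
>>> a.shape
(13, 7)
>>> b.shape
(13, 7)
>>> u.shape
(13, 13)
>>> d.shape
(7, 17, 13)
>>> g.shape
(13, 13)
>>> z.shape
(13, 17, 7)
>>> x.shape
()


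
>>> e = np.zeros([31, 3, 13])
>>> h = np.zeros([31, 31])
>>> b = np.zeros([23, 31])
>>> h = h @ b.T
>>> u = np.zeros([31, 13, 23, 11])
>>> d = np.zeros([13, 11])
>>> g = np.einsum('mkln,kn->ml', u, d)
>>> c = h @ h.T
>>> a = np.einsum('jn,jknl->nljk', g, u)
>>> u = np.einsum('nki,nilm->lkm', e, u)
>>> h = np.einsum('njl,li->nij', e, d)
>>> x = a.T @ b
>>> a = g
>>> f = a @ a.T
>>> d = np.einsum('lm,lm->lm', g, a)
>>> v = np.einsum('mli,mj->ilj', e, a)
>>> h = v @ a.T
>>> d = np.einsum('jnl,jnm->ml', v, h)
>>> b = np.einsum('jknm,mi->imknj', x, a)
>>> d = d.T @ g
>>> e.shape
(31, 3, 13)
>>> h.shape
(13, 3, 31)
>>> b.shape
(23, 31, 31, 11, 13)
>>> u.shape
(23, 3, 11)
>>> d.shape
(23, 23)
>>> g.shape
(31, 23)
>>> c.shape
(31, 31)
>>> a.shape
(31, 23)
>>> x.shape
(13, 31, 11, 31)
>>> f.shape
(31, 31)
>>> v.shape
(13, 3, 23)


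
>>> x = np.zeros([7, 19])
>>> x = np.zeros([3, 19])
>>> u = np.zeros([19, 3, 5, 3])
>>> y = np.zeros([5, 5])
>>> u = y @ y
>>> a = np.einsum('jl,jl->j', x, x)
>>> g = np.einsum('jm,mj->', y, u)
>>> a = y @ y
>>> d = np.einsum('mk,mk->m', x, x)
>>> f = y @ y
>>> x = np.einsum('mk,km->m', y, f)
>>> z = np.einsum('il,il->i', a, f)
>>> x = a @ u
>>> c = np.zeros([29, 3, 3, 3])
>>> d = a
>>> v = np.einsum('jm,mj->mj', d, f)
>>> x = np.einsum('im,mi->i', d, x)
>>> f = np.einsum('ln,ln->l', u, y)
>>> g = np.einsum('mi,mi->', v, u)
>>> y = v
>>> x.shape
(5,)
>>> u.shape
(5, 5)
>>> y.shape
(5, 5)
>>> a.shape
(5, 5)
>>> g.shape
()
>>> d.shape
(5, 5)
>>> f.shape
(5,)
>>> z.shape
(5,)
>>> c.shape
(29, 3, 3, 3)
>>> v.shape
(5, 5)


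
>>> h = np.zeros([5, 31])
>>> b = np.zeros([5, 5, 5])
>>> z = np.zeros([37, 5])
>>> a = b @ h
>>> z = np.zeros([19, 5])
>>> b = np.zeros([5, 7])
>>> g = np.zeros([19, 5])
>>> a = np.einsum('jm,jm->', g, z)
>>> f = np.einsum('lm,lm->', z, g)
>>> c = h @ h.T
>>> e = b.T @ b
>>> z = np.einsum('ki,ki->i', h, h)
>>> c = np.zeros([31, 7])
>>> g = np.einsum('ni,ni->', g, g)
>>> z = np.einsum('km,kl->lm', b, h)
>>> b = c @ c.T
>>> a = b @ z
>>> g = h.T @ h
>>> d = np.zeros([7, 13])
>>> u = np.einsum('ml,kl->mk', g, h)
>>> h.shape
(5, 31)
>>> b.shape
(31, 31)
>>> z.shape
(31, 7)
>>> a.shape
(31, 7)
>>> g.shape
(31, 31)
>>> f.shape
()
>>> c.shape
(31, 7)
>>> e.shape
(7, 7)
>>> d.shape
(7, 13)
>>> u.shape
(31, 5)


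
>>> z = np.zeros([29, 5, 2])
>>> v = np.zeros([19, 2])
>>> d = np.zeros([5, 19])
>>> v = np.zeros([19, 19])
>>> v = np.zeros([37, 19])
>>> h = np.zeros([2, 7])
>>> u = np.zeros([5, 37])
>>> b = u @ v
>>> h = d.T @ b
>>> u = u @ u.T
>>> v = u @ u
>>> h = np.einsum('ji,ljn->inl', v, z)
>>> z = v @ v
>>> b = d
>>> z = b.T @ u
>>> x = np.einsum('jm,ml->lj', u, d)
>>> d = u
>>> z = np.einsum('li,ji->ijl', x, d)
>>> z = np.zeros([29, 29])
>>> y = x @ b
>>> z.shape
(29, 29)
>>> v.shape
(5, 5)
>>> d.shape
(5, 5)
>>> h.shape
(5, 2, 29)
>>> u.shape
(5, 5)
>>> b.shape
(5, 19)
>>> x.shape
(19, 5)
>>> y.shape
(19, 19)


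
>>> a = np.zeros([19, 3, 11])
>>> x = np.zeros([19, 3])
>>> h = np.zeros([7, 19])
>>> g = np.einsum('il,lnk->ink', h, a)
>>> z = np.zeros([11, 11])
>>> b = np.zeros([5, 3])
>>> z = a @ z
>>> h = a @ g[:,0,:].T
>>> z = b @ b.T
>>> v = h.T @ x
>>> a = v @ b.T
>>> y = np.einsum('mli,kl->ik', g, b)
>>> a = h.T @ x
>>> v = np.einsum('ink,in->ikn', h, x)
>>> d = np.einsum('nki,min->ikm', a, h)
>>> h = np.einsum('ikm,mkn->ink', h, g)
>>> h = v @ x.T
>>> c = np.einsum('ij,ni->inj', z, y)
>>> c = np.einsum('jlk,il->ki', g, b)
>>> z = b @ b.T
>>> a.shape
(7, 3, 3)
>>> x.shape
(19, 3)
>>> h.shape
(19, 7, 19)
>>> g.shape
(7, 3, 11)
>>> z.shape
(5, 5)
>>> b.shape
(5, 3)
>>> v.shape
(19, 7, 3)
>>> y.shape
(11, 5)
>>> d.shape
(3, 3, 19)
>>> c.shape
(11, 5)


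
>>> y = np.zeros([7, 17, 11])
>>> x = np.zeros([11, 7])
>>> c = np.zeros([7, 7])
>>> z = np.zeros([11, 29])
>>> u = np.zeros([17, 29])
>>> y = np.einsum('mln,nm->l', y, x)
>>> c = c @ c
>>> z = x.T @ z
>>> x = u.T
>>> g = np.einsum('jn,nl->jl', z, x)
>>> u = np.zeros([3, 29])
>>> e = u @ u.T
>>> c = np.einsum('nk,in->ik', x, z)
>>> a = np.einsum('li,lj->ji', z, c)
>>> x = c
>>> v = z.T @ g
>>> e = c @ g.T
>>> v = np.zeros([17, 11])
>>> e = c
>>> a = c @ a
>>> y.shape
(17,)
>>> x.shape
(7, 17)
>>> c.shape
(7, 17)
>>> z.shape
(7, 29)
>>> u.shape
(3, 29)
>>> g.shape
(7, 17)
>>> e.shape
(7, 17)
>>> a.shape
(7, 29)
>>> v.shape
(17, 11)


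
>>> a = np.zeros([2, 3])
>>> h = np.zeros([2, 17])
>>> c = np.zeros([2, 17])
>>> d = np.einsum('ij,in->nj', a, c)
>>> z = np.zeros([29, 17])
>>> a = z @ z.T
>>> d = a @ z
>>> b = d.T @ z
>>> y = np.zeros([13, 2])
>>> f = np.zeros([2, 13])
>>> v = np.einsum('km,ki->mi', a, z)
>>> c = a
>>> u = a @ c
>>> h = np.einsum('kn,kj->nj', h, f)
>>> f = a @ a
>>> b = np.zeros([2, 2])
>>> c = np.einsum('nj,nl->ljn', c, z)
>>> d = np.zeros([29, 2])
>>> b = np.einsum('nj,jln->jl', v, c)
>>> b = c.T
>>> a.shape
(29, 29)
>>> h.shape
(17, 13)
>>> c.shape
(17, 29, 29)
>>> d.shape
(29, 2)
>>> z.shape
(29, 17)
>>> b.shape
(29, 29, 17)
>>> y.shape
(13, 2)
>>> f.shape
(29, 29)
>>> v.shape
(29, 17)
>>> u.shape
(29, 29)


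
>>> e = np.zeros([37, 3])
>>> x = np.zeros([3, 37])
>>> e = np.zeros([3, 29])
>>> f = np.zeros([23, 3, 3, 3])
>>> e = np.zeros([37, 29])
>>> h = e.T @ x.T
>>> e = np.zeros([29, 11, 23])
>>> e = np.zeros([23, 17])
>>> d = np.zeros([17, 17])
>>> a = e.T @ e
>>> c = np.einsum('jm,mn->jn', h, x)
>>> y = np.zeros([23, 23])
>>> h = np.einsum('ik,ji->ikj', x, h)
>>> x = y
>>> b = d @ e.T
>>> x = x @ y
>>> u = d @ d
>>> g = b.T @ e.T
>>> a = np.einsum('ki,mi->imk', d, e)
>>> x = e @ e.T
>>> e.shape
(23, 17)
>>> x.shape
(23, 23)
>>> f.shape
(23, 3, 3, 3)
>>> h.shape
(3, 37, 29)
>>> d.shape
(17, 17)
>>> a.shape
(17, 23, 17)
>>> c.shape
(29, 37)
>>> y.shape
(23, 23)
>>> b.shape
(17, 23)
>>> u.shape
(17, 17)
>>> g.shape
(23, 23)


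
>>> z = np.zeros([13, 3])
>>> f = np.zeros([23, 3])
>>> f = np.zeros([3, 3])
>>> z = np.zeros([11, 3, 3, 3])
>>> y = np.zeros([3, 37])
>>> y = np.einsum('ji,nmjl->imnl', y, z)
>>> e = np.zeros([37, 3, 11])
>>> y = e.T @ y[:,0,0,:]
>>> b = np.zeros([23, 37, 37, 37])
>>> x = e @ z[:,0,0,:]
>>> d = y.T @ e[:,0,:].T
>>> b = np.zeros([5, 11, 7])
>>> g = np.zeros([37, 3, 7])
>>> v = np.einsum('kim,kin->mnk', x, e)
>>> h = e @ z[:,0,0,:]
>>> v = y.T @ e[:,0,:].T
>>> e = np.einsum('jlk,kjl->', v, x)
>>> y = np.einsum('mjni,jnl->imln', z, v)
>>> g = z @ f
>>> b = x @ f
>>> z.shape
(11, 3, 3, 3)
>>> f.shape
(3, 3)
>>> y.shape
(3, 11, 37, 3)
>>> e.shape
()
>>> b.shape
(37, 3, 3)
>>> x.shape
(37, 3, 3)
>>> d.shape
(3, 3, 37)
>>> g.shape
(11, 3, 3, 3)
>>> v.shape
(3, 3, 37)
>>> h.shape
(37, 3, 3)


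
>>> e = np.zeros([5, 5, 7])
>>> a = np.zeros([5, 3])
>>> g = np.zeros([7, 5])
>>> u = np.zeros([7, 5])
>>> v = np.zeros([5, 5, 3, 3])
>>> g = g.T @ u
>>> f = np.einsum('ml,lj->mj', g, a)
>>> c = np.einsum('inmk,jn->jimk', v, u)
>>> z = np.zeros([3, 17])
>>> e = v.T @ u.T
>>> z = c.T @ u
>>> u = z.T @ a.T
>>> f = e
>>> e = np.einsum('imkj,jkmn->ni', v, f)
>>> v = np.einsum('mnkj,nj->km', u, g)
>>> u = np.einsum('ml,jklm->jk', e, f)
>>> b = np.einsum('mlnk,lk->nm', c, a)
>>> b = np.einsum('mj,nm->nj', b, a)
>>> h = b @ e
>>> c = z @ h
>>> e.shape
(7, 5)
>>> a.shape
(5, 3)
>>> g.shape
(5, 5)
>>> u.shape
(3, 3)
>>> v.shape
(3, 5)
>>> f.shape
(3, 3, 5, 7)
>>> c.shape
(3, 3, 5, 5)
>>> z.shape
(3, 3, 5, 5)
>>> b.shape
(5, 7)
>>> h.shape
(5, 5)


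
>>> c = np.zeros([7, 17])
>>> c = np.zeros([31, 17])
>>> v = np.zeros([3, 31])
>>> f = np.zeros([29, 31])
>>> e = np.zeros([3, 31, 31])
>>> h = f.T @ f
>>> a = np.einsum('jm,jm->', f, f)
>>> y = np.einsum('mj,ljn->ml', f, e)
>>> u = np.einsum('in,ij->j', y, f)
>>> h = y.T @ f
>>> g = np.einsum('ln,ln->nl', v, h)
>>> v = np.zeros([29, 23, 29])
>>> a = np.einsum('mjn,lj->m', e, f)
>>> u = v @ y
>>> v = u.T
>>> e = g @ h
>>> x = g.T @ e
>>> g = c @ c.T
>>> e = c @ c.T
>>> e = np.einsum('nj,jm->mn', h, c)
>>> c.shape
(31, 17)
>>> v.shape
(3, 23, 29)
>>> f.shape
(29, 31)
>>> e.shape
(17, 3)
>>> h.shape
(3, 31)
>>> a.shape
(3,)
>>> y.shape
(29, 3)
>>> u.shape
(29, 23, 3)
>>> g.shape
(31, 31)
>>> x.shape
(3, 31)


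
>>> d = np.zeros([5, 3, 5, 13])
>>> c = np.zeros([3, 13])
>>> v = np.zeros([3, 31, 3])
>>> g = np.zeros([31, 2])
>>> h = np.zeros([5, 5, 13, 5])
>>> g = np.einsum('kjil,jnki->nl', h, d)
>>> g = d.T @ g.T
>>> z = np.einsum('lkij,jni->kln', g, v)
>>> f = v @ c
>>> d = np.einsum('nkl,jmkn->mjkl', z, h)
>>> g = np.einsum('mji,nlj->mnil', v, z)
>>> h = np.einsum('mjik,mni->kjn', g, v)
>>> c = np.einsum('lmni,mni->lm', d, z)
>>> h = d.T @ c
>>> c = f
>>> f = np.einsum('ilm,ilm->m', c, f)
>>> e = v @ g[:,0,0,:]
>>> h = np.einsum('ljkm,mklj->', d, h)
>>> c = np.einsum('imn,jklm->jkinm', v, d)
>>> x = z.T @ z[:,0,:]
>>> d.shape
(5, 5, 13, 31)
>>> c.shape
(5, 5, 3, 3, 31)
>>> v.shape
(3, 31, 3)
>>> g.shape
(3, 5, 3, 13)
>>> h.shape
()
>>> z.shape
(5, 13, 31)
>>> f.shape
(13,)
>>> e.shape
(3, 31, 13)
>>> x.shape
(31, 13, 31)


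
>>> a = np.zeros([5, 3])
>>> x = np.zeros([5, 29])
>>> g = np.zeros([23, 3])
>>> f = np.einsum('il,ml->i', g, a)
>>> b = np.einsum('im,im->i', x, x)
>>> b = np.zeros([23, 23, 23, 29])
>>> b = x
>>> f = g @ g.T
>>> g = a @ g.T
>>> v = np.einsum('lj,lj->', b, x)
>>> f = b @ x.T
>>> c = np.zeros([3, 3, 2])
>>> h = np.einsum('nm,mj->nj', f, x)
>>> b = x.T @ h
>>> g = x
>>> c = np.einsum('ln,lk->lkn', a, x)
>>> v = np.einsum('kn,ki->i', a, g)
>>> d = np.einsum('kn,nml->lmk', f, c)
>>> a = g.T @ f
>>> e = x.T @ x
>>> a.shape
(29, 5)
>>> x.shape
(5, 29)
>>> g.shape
(5, 29)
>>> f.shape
(5, 5)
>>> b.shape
(29, 29)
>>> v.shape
(29,)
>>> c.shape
(5, 29, 3)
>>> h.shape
(5, 29)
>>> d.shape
(3, 29, 5)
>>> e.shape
(29, 29)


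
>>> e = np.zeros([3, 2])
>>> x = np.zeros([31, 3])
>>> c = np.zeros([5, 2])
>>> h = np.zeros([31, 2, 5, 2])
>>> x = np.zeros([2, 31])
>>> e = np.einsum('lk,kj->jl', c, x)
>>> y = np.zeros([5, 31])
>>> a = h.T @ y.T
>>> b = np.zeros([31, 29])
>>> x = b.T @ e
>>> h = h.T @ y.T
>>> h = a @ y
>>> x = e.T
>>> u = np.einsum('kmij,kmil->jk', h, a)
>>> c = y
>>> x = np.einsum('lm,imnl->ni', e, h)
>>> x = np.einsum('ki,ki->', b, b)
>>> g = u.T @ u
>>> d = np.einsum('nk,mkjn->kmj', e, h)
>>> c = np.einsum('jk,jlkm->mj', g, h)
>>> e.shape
(31, 5)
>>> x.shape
()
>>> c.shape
(31, 2)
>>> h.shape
(2, 5, 2, 31)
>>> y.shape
(5, 31)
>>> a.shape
(2, 5, 2, 5)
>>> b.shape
(31, 29)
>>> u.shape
(31, 2)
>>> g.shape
(2, 2)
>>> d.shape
(5, 2, 2)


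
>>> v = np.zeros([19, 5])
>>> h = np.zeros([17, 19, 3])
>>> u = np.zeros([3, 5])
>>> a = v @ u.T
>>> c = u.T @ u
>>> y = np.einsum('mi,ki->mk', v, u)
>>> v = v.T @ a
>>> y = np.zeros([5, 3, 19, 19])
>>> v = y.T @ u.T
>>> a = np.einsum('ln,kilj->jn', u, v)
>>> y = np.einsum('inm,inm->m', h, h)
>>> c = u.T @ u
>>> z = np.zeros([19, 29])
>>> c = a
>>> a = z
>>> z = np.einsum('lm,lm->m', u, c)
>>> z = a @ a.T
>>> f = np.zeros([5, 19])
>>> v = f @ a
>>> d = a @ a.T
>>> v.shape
(5, 29)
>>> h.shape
(17, 19, 3)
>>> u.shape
(3, 5)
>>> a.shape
(19, 29)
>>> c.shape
(3, 5)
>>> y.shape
(3,)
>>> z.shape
(19, 19)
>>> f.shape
(5, 19)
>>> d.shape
(19, 19)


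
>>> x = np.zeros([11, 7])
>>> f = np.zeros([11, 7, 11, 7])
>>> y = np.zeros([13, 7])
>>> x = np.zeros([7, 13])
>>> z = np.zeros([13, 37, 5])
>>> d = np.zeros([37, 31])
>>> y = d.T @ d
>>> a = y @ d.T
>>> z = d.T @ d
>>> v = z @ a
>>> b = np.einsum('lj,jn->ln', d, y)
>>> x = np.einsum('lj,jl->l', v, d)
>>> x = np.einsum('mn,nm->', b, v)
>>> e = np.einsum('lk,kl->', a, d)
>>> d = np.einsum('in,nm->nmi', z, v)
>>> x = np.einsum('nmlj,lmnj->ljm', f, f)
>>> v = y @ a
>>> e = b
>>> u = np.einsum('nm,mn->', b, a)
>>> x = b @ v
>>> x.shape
(37, 37)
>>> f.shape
(11, 7, 11, 7)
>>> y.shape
(31, 31)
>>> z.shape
(31, 31)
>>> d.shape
(31, 37, 31)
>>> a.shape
(31, 37)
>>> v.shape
(31, 37)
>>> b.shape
(37, 31)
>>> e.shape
(37, 31)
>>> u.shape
()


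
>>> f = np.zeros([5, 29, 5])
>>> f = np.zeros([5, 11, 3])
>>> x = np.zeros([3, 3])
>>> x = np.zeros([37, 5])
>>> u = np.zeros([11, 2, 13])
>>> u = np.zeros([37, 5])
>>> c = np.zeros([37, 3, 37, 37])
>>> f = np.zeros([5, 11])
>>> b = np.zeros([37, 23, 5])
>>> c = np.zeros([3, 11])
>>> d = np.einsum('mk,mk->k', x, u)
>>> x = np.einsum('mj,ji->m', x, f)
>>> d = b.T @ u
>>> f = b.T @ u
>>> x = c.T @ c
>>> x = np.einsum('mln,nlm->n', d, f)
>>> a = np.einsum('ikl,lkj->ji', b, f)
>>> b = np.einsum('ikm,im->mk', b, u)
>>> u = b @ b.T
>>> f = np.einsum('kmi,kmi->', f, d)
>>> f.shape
()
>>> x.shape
(5,)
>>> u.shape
(5, 5)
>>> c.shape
(3, 11)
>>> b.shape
(5, 23)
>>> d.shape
(5, 23, 5)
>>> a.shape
(5, 37)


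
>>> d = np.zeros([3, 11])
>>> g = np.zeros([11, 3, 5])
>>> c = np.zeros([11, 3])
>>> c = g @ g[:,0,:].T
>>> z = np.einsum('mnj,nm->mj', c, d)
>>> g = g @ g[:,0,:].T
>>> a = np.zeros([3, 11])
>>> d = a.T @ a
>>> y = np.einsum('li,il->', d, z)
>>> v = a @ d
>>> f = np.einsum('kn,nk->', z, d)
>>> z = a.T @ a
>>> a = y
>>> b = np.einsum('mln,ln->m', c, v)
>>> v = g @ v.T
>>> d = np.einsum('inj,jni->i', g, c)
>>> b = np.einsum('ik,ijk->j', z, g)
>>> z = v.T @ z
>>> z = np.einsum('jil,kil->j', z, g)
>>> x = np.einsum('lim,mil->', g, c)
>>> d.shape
(11,)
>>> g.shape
(11, 3, 11)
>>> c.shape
(11, 3, 11)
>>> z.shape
(3,)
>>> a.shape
()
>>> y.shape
()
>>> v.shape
(11, 3, 3)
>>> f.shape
()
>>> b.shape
(3,)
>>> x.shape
()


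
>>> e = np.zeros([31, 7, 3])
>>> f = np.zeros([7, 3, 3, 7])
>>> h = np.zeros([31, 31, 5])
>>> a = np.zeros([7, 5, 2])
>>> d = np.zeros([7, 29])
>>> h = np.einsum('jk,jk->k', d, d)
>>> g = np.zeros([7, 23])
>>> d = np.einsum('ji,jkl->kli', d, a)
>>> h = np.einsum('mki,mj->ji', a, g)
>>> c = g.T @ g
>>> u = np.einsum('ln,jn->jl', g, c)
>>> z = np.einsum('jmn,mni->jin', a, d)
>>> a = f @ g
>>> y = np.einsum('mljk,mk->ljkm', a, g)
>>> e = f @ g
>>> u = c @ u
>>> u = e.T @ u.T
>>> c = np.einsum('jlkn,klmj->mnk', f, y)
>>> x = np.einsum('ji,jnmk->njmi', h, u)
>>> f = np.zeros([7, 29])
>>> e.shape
(7, 3, 3, 23)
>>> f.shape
(7, 29)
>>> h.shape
(23, 2)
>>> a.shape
(7, 3, 3, 23)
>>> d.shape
(5, 2, 29)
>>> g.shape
(7, 23)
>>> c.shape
(23, 7, 3)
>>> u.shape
(23, 3, 3, 23)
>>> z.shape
(7, 29, 2)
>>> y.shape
(3, 3, 23, 7)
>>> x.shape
(3, 23, 3, 2)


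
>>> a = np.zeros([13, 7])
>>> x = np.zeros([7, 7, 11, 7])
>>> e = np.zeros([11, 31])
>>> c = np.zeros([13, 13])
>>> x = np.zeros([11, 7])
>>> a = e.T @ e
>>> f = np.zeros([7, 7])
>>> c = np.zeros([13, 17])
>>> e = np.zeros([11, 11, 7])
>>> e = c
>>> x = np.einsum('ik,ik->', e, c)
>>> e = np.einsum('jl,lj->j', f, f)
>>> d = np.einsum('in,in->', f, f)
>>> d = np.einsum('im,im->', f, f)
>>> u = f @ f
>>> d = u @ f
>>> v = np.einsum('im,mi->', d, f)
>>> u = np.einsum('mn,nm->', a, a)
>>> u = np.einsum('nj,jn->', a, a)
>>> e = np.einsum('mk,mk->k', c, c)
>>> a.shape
(31, 31)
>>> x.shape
()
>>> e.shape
(17,)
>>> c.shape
(13, 17)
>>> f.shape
(7, 7)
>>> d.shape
(7, 7)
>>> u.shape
()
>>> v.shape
()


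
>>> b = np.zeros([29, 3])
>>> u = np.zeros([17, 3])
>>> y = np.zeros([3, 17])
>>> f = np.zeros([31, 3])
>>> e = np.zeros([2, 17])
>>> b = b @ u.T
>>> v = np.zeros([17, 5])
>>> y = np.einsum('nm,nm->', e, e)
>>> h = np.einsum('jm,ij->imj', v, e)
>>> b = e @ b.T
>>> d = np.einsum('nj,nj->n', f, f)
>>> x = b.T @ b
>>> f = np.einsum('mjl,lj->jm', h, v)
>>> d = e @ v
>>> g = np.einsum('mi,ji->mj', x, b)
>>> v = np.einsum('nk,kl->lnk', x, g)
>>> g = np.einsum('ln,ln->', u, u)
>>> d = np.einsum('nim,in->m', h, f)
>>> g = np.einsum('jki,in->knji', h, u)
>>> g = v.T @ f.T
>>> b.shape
(2, 29)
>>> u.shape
(17, 3)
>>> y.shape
()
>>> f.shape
(5, 2)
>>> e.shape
(2, 17)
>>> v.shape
(2, 29, 29)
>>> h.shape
(2, 5, 17)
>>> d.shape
(17,)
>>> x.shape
(29, 29)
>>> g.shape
(29, 29, 5)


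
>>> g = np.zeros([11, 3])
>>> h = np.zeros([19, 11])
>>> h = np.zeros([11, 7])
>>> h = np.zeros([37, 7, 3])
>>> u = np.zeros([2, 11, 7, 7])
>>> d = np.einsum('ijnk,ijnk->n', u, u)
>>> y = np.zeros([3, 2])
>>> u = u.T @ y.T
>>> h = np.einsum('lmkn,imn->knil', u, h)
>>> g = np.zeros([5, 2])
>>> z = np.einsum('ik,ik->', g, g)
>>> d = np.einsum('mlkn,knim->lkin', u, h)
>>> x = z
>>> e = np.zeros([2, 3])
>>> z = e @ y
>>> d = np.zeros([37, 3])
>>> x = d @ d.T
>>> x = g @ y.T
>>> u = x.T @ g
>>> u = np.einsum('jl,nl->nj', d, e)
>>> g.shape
(5, 2)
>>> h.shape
(11, 3, 37, 7)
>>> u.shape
(2, 37)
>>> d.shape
(37, 3)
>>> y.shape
(3, 2)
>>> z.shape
(2, 2)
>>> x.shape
(5, 3)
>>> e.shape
(2, 3)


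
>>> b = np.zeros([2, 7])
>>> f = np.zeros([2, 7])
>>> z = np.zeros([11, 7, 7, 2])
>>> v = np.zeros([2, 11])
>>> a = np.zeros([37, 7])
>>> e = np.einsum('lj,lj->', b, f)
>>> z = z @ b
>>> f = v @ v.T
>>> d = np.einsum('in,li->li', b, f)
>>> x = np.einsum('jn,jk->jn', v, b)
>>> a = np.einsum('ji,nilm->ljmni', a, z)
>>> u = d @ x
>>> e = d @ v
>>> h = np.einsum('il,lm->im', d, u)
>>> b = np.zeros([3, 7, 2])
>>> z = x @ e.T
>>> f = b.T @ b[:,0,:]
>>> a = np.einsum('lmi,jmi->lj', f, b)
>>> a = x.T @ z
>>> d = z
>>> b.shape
(3, 7, 2)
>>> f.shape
(2, 7, 2)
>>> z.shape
(2, 2)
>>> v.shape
(2, 11)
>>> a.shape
(11, 2)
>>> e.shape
(2, 11)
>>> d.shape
(2, 2)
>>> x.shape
(2, 11)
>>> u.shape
(2, 11)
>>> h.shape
(2, 11)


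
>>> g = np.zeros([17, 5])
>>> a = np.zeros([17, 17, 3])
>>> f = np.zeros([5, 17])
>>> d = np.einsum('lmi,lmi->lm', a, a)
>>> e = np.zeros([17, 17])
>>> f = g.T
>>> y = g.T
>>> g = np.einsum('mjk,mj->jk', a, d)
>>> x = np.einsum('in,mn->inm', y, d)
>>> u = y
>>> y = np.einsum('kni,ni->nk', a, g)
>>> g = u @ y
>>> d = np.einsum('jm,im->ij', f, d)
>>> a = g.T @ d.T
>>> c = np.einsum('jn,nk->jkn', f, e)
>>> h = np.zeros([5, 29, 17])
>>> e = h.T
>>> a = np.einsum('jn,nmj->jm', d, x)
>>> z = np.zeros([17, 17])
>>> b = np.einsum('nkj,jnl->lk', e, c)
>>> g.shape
(5, 17)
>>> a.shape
(17, 17)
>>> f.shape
(5, 17)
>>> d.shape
(17, 5)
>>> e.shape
(17, 29, 5)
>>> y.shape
(17, 17)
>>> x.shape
(5, 17, 17)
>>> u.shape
(5, 17)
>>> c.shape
(5, 17, 17)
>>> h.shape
(5, 29, 17)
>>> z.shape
(17, 17)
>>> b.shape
(17, 29)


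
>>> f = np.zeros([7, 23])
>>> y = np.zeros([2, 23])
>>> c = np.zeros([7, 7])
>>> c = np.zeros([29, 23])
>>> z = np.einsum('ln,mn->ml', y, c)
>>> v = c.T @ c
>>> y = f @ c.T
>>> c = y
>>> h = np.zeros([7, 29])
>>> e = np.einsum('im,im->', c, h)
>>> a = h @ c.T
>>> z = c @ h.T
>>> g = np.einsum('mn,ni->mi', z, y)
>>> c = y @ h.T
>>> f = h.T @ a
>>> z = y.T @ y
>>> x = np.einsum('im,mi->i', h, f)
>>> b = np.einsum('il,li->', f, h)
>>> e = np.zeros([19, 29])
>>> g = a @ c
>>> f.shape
(29, 7)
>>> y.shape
(7, 29)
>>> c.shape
(7, 7)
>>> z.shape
(29, 29)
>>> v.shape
(23, 23)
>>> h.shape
(7, 29)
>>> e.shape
(19, 29)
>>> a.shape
(7, 7)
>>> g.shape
(7, 7)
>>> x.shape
(7,)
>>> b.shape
()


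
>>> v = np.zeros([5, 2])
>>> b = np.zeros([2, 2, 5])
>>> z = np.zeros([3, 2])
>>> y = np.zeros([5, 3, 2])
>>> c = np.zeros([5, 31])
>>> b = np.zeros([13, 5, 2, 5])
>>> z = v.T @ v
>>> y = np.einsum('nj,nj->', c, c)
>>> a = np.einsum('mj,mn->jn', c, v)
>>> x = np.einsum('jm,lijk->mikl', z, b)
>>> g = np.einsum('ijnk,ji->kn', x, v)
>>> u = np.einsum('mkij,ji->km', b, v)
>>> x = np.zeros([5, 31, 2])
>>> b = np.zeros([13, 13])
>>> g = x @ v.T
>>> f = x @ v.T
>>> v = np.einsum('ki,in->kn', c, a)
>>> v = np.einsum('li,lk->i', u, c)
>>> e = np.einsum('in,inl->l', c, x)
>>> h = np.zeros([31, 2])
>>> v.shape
(13,)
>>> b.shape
(13, 13)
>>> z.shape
(2, 2)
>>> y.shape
()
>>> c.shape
(5, 31)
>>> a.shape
(31, 2)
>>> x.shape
(5, 31, 2)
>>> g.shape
(5, 31, 5)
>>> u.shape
(5, 13)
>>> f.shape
(5, 31, 5)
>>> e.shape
(2,)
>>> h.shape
(31, 2)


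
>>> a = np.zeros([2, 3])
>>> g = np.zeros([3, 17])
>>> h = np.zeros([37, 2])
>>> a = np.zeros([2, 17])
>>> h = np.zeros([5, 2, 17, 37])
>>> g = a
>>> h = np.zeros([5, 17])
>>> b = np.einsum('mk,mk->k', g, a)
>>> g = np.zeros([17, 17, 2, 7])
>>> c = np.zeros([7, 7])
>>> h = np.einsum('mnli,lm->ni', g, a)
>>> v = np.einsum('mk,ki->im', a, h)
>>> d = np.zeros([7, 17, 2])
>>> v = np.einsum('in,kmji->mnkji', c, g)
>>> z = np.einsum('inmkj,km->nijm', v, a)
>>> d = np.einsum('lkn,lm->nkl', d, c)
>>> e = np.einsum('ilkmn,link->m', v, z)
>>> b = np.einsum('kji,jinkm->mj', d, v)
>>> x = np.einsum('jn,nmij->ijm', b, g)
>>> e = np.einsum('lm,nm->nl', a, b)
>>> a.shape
(2, 17)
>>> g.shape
(17, 17, 2, 7)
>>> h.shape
(17, 7)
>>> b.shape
(7, 17)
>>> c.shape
(7, 7)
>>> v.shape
(17, 7, 17, 2, 7)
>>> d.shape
(2, 17, 7)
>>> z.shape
(7, 17, 7, 17)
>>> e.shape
(7, 2)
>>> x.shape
(2, 7, 17)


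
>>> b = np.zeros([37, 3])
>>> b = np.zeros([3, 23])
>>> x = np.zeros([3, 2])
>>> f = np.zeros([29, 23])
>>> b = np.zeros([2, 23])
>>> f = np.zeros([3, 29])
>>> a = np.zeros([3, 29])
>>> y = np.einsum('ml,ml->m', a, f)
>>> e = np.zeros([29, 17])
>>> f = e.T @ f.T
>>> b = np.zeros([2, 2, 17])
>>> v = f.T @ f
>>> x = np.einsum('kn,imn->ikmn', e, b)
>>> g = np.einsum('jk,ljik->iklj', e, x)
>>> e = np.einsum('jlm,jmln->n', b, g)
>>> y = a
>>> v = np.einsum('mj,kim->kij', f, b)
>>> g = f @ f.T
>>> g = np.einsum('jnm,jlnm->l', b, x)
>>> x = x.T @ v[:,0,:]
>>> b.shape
(2, 2, 17)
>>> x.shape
(17, 2, 29, 3)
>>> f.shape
(17, 3)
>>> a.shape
(3, 29)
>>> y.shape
(3, 29)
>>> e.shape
(29,)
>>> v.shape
(2, 2, 3)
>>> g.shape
(29,)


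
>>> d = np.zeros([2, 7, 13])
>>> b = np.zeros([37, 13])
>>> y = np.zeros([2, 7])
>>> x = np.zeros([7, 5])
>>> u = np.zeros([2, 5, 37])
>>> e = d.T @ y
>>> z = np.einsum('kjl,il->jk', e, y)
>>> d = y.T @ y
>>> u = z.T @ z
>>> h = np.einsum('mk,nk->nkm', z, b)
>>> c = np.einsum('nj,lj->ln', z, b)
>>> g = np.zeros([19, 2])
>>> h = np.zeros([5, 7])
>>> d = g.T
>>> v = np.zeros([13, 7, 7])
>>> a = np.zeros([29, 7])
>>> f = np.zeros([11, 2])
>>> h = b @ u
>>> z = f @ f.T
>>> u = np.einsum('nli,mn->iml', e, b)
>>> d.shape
(2, 19)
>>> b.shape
(37, 13)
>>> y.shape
(2, 7)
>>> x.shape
(7, 5)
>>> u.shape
(7, 37, 7)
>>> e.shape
(13, 7, 7)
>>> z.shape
(11, 11)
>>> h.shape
(37, 13)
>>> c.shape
(37, 7)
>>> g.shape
(19, 2)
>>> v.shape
(13, 7, 7)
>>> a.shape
(29, 7)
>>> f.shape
(11, 2)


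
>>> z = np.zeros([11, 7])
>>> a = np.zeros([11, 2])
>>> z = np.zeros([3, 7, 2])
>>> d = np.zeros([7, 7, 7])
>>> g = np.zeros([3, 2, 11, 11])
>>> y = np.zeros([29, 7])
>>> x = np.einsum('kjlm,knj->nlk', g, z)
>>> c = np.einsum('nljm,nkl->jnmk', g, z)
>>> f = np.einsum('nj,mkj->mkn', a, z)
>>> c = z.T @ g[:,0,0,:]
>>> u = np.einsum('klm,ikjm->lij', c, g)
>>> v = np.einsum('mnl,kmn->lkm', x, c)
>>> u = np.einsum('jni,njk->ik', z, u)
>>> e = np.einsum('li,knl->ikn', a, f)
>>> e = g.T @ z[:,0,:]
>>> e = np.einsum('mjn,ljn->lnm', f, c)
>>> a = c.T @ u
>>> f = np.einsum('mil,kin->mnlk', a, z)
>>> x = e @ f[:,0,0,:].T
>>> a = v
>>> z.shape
(3, 7, 2)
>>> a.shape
(3, 2, 7)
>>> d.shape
(7, 7, 7)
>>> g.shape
(3, 2, 11, 11)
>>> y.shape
(29, 7)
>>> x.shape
(2, 11, 11)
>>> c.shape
(2, 7, 11)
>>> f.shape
(11, 2, 11, 3)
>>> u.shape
(2, 11)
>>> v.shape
(3, 2, 7)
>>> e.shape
(2, 11, 3)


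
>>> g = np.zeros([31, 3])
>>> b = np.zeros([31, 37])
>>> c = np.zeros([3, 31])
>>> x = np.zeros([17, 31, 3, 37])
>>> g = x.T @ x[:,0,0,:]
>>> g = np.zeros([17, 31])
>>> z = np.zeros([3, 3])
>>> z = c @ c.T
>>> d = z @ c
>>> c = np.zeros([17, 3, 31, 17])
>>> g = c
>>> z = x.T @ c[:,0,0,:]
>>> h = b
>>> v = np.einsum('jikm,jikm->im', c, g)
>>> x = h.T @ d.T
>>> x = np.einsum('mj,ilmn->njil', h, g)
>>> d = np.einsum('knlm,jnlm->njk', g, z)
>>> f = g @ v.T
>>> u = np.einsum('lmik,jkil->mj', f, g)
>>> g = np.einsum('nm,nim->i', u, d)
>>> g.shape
(37,)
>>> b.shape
(31, 37)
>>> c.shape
(17, 3, 31, 17)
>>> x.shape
(17, 37, 17, 3)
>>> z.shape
(37, 3, 31, 17)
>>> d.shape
(3, 37, 17)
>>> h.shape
(31, 37)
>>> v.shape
(3, 17)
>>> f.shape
(17, 3, 31, 3)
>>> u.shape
(3, 17)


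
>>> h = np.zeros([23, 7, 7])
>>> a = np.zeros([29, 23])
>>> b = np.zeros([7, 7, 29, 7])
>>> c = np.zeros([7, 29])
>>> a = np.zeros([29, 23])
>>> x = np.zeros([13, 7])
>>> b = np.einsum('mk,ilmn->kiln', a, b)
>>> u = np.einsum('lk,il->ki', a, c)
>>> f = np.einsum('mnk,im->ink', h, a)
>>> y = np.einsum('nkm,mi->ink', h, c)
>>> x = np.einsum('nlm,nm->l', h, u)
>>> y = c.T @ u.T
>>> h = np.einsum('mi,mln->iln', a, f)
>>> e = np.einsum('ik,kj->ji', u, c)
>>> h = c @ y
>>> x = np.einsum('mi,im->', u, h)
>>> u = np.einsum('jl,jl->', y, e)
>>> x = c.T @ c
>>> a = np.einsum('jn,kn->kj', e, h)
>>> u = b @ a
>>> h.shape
(7, 23)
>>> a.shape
(7, 29)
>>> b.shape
(23, 7, 7, 7)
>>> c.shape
(7, 29)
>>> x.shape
(29, 29)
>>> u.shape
(23, 7, 7, 29)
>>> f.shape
(29, 7, 7)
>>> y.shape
(29, 23)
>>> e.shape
(29, 23)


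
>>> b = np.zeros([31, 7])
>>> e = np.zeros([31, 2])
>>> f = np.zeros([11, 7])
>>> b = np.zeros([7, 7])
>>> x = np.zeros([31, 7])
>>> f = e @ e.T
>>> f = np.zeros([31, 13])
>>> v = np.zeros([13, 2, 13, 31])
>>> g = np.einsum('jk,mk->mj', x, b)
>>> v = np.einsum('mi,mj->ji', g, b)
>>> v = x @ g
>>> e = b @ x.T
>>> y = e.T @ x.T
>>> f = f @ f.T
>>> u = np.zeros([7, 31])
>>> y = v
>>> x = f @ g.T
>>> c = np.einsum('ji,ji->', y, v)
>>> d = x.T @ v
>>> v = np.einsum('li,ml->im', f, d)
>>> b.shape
(7, 7)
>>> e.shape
(7, 31)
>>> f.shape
(31, 31)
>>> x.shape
(31, 7)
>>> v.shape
(31, 7)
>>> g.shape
(7, 31)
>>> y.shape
(31, 31)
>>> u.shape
(7, 31)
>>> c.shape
()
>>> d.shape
(7, 31)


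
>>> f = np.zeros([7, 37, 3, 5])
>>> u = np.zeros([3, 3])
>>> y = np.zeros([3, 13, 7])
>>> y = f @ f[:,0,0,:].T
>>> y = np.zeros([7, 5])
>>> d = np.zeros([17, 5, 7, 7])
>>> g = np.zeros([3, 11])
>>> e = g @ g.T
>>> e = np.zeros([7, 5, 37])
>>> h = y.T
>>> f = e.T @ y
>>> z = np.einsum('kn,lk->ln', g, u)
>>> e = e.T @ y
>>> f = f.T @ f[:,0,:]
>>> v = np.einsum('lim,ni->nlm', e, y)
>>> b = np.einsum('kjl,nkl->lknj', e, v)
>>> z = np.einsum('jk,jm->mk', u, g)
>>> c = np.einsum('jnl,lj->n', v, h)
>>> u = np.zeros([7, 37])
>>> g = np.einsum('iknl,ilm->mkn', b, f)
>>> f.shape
(5, 5, 5)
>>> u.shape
(7, 37)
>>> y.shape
(7, 5)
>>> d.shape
(17, 5, 7, 7)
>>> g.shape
(5, 37, 7)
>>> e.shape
(37, 5, 5)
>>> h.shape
(5, 7)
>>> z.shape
(11, 3)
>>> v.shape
(7, 37, 5)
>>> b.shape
(5, 37, 7, 5)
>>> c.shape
(37,)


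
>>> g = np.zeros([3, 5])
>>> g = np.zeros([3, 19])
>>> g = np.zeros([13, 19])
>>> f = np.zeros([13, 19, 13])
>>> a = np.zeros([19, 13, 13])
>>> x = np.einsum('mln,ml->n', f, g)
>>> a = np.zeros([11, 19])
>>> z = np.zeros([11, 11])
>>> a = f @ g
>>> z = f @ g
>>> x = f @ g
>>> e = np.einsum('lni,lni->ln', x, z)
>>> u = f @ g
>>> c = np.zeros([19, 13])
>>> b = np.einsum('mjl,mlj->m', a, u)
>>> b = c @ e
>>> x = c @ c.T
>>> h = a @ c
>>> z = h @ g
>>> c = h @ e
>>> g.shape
(13, 19)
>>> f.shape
(13, 19, 13)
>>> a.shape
(13, 19, 19)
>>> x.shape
(19, 19)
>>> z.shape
(13, 19, 19)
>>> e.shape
(13, 19)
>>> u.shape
(13, 19, 19)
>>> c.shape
(13, 19, 19)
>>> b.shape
(19, 19)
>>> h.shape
(13, 19, 13)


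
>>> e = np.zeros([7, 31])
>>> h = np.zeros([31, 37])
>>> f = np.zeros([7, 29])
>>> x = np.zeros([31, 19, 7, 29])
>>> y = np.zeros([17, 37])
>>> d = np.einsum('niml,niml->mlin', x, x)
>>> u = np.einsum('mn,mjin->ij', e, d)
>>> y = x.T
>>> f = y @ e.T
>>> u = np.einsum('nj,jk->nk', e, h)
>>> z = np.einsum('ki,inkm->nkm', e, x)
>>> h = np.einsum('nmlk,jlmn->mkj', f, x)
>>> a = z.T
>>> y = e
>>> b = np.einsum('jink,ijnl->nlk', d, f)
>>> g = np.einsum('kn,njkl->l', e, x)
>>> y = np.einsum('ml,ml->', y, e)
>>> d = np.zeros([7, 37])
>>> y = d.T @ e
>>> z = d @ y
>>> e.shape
(7, 31)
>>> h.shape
(7, 7, 31)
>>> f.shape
(29, 7, 19, 7)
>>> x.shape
(31, 19, 7, 29)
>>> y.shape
(37, 31)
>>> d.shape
(7, 37)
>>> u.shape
(7, 37)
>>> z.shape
(7, 31)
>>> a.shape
(29, 7, 19)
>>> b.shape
(19, 7, 31)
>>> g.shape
(29,)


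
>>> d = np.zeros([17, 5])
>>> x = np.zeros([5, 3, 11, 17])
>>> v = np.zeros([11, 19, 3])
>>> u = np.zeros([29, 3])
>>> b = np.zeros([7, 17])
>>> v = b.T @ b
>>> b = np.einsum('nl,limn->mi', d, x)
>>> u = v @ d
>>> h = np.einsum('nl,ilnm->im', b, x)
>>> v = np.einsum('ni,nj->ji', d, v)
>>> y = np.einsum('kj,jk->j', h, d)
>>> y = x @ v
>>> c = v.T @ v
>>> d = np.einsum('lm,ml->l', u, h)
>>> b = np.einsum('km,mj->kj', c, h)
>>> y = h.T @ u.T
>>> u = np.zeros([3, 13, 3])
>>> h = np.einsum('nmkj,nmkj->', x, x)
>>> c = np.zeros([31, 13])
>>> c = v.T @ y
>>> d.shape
(17,)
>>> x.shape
(5, 3, 11, 17)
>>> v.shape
(17, 5)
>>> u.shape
(3, 13, 3)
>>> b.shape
(5, 17)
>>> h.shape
()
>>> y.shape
(17, 17)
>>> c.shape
(5, 17)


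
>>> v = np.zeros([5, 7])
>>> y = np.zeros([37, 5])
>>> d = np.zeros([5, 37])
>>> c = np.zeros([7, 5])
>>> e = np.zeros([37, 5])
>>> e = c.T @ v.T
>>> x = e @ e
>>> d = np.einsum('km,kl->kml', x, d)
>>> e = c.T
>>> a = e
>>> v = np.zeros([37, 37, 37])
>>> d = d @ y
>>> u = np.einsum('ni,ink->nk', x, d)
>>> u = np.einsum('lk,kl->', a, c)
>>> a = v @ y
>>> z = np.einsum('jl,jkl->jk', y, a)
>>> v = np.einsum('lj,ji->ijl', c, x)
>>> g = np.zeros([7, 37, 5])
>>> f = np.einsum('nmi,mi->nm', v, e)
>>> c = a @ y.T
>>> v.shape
(5, 5, 7)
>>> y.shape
(37, 5)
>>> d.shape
(5, 5, 5)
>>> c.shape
(37, 37, 37)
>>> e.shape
(5, 7)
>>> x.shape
(5, 5)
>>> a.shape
(37, 37, 5)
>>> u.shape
()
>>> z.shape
(37, 37)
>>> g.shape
(7, 37, 5)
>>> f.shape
(5, 5)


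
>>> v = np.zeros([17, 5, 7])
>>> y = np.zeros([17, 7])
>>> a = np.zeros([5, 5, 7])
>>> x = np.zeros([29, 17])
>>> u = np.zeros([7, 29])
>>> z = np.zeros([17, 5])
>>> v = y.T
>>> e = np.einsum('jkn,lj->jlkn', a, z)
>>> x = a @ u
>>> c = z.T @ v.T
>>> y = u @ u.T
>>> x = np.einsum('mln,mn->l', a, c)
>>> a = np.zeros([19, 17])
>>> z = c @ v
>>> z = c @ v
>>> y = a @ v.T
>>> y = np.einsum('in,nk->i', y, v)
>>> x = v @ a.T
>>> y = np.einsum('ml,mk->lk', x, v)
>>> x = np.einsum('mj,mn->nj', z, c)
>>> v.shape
(7, 17)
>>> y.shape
(19, 17)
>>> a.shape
(19, 17)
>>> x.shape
(7, 17)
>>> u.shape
(7, 29)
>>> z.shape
(5, 17)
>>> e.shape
(5, 17, 5, 7)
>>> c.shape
(5, 7)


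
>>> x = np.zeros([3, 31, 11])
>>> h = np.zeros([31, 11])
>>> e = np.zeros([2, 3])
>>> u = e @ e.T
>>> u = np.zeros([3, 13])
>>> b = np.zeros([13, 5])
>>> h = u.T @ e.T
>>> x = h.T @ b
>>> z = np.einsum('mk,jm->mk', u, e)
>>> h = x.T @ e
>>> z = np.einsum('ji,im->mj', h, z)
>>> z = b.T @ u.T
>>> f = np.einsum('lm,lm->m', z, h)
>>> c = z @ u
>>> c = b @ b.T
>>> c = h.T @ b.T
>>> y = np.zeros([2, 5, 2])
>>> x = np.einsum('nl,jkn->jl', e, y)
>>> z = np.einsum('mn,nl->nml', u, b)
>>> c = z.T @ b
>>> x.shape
(2, 3)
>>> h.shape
(5, 3)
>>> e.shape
(2, 3)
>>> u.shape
(3, 13)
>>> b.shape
(13, 5)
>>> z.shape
(13, 3, 5)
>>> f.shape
(3,)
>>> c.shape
(5, 3, 5)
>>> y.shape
(2, 5, 2)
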